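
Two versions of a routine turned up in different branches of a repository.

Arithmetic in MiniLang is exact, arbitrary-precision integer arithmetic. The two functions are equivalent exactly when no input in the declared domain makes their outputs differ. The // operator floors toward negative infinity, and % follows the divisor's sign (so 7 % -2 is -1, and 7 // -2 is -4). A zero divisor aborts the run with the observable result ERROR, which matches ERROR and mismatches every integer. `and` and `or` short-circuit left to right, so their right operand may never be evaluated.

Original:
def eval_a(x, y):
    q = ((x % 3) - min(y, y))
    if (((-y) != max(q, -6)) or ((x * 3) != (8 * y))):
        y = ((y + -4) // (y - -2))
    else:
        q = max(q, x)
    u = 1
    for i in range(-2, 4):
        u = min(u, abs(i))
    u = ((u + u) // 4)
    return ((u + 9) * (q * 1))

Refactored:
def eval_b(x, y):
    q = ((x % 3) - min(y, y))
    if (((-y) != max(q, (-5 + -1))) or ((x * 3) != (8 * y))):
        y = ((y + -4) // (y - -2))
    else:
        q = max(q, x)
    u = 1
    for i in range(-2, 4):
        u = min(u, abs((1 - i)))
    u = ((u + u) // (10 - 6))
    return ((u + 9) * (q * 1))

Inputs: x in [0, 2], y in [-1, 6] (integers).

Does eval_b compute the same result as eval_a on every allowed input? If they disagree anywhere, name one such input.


Equivalent — the differences include arithmetic usage differs, and constant usage differs, yet no declared input distinguishes the two.
As a probe, take x=1, y=1: eval_a runs q = 0; (((-y) != max(q, -6)) or ((x * 3) != (8 * y))) -> true; y = -1; u = 1; [i=-2]; u = 1; [i=-1]; u = 1; [i=0]; u = 0; [i=1]; u = 0; [i=2]; u = 0; [i=3]; u = 0; u = 0; return 0; eval_b runs q = 0; (((-y) != max(q, (-5 + -1))) or ((x * 3) != (8 * y))) -> true; y = -1; u = 1; [i=-2]; u = 1; [i=-1]; u = 1; [i=0]; u = 1; [i=1]; u = 0; [i=2]; u = 0; [i=3]; u = 0; u = 0; return 0; both end at 0.
Checked all 24 inputs in the declared domain: the outputs agree on every one.
verdict: equivalent


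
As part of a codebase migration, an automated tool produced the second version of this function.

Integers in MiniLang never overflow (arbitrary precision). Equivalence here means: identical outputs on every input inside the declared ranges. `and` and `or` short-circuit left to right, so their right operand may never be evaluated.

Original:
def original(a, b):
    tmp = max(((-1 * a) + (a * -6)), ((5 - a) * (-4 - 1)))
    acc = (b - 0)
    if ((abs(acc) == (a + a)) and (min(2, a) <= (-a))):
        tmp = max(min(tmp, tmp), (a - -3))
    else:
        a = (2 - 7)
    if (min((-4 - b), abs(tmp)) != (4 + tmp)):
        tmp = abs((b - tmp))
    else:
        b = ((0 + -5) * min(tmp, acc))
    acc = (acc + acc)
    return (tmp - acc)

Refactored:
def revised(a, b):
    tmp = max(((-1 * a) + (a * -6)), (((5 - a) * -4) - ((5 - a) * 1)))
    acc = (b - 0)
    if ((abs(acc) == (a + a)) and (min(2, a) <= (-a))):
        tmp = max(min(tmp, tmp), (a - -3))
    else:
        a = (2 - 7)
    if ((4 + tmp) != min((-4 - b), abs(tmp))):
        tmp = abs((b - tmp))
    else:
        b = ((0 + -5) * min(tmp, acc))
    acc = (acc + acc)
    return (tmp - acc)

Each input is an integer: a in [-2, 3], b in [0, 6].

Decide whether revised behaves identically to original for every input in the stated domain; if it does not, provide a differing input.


This is a faithful refactor — constant usage differs, arithmetic usage differs, but the computed results match everywhere.
Tracing a=2, b=0: original: tmp=-14, then acc=0, then ((abs(acc) == (a + a)) and (min(2, a) <= (-a))) is false, then a=-5, then (min((-4 - b), abs(tmp)) != (4 + tmp)) is true, then tmp=14, then acc=0, then returns 14 | revised: tmp=-14, then acc=0, then ((abs(acc) == (a + a)) and (min(2, a) <= (-a))) is false, then a=-5, then ((4 + tmp) != min((-4 - b), abs(tmp))) is true, then tmp=14, then acc=0, then returns 14 — matching result 14.
Across all 42 domain points the two functions coincide.
verdict: equivalent


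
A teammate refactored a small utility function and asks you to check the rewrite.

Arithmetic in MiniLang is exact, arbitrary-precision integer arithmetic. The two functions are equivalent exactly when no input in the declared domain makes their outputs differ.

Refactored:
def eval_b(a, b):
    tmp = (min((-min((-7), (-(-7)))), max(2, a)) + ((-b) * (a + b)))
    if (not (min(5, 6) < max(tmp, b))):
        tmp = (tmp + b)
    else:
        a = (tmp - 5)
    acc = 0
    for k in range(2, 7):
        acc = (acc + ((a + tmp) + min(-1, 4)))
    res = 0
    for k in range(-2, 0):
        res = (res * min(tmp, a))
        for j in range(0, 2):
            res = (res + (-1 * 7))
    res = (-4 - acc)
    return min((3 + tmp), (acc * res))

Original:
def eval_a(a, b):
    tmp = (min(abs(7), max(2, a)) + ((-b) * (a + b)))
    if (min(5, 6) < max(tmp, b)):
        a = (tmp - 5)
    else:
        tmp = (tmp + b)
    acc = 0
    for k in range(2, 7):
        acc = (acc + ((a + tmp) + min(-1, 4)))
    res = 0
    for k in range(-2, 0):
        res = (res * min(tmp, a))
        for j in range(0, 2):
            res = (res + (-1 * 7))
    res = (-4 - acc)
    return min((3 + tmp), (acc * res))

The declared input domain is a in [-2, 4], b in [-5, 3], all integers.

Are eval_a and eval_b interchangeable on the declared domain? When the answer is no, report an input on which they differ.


Behavior is preserved: although constant usage differs, boolean connective usage differs, min/max/abs usage differs, the outputs never diverge.
As a probe, take a=2, b=-3: eval_a runs tmp becomes -1; next (min(5, 6) < max(tmp, b)) evaluates to false; next tmp becomes -4; next acc becomes 0; next at k=2:; next acc becomes -3; next at k=3:; next acc becomes -6; next at k=4:; next acc becomes -9; next at k=5:; next acc becomes -12; next at k=6:; next acc becomes -15; next res becomes 0; next at k=-2:; next res becomes 0; next at j=0:; next res becomes -7; next at j=1:; next res becomes -14; next at k=-1:; next res becomes 56; next at j=0:; next res becomes 49; next at j=1:; next res becomes 42; next res becomes 11; next final value -165; eval_b runs tmp becomes -1; next (not (min(5, 6) < max(tmp, b))) evaluates to true; next tmp becomes -4; next acc becomes 0; next at k=2:; next acc becomes -3; next at k=3:; next acc becomes -6; next at k=4:; next acc becomes -9; next at k=5:; next acc becomes -12; next at k=6:; next acc becomes -15; next res becomes 0; next at k=-2:; next res becomes 0; next at j=0:; next res becomes -7; next at j=1:; next res becomes -14; next at k=-1:; next res becomes 56; next at j=0:; next res becomes 49; next at j=1:; next res becomes 42; next res becomes 11; next final value -165; both end at -165.
Across all 63 domain points the two functions coincide.
verdict: equivalent


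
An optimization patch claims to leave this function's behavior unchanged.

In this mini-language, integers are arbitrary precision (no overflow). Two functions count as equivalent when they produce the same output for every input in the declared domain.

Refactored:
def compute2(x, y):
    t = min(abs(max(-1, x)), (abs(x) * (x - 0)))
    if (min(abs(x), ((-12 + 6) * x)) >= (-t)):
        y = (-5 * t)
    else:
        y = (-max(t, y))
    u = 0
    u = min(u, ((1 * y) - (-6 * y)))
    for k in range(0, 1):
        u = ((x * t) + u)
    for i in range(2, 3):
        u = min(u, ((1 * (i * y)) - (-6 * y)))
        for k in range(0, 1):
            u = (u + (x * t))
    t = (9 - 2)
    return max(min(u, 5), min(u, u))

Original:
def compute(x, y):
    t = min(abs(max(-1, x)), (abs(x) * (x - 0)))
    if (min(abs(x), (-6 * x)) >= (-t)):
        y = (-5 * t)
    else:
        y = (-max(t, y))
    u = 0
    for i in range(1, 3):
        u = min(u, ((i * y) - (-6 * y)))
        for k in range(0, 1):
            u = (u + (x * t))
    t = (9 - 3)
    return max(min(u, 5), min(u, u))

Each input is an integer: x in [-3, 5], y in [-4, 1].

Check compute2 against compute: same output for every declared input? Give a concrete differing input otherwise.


Equivalent. The edit looks behavioral (`3` became `2`), but over these ranges it never changes the outcome.
Every one of the 54 inputs gives matching results.
One worked example (x=-3, y=-1) — compute: t becomes -9; next (min(abs(x), (-6 * x)) >= (-t)) evaluates to false; next y becomes 1; next u becomes 0; next at i=1:; next u becomes 0; next at k=0:; next u becomes 27; next at i=2:; next u becomes 8; next at k=0:; next u becomes 35; next t becomes 6; next final value 35; compute2: t becomes -9; next (min(abs(x), ((-12 + 6) * x)) >= (-t)) evaluates to false; next y becomes 1; next u becomes 0; next u becomes 0; next at k=0:; next u becomes 27; next at i=2:; next u becomes 8; next at k=0:; next u becomes 35; next t becomes 7; next final value 35; agreement on 35.
verdict: equivalent


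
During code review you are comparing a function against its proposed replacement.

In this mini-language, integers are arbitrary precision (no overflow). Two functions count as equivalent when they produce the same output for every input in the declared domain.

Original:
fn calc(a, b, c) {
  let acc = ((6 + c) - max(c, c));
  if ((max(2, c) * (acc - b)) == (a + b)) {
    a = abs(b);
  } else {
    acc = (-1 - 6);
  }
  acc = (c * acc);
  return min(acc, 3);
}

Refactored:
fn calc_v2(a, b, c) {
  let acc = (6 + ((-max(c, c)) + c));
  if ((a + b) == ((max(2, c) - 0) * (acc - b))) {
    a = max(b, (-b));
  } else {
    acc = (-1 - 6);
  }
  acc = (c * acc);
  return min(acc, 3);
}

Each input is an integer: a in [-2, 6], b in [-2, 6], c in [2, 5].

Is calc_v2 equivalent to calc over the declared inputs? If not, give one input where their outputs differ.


The two versions differ — the changes include min/max/abs usage differs; also arithmetic usage differs; also constant usage differs.
Tracing a=6, b=1, c=4: calc: acc becomes 6; next ((max(2, c) * (acc - b)) == (a + b)) evaluates to false; next acc becomes -7; next acc becomes -28; next final value -28 | calc_v2: acc becomes 6; next ((a + b) == ((max(2, c) - 0) * (acc - b))) evaluates to false; next acc becomes -7; next acc becomes -28; next final value -28 — matching result -28.
Across all 324 domain points the two functions coincide.
verdict: equivalent


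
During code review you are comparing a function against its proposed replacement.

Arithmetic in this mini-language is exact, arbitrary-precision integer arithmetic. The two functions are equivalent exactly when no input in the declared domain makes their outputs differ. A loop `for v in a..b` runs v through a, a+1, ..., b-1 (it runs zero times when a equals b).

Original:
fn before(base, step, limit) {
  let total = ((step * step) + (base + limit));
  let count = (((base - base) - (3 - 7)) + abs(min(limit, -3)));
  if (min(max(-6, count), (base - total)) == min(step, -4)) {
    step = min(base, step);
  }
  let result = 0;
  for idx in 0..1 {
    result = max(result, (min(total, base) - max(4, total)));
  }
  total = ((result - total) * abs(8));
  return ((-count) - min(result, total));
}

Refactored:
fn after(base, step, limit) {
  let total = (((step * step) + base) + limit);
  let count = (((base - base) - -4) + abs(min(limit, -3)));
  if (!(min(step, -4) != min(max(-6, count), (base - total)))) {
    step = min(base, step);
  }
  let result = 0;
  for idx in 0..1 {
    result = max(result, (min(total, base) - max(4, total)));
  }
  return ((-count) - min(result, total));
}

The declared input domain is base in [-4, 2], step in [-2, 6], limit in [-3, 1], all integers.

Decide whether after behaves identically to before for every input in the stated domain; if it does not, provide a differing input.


There is a counterexample at base=-4, step=-2, limit=-3: -7 on one side, -4 on the other.
before: total=-3, then count=7, then (min(max(-6, count), (base - total)) == min(step, -4)) is false, then result=0, then (idx=0), then result=0, then total=24, then returns -7
after: total=-3, then count=7, then (!(min(step, -4) != min(max(-6, count), (base - total)))) is false, then result=0, then (idx=0), then result=0, then returns -4
verdict: not equivalent; witness: base=-4, step=-2, limit=-3


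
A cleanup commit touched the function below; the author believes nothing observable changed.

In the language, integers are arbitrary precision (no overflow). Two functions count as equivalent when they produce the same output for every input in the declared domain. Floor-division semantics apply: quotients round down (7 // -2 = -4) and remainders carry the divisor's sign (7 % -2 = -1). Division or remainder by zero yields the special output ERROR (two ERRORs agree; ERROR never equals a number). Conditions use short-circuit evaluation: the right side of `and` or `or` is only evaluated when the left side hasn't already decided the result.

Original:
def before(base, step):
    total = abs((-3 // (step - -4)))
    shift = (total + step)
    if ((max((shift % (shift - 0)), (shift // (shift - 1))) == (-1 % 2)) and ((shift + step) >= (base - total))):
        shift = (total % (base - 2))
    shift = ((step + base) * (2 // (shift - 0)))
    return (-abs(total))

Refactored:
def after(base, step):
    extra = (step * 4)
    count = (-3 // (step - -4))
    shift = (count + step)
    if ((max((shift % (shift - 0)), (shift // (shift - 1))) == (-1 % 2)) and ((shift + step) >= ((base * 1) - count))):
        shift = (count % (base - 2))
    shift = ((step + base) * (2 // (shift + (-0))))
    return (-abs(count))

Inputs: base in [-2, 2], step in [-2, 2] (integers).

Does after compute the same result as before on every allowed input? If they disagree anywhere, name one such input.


base=-2, step=-2 yields ERROR from before but -2 from after.
verdict: not equivalent; witness: base=-2, step=-2


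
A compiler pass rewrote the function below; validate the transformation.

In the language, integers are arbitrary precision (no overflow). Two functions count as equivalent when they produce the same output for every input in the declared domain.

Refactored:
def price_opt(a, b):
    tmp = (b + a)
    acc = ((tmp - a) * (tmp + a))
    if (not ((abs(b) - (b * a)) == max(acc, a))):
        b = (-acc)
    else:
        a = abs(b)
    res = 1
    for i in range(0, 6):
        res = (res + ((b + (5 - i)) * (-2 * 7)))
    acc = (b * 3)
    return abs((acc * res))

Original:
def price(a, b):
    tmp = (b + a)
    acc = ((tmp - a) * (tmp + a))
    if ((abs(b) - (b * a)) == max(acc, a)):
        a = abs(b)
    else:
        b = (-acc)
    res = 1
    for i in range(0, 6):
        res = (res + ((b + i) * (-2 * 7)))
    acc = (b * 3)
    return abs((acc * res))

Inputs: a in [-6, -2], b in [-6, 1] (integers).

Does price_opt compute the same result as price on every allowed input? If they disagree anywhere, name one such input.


The two are interchangeable: arithmetic usage differs, constant usage differs, boolean connective usage differs, and every declared input agrees.
Tracing a=-6, b=-6: price: tmp=-12, then acc=108, then ((abs(b) - (b * a)) == max(acc, a)) is false, then b=-108, then res=1, then (i=0), then res=1513, then (i=1), then res=3011, then (i=2), then res=4495, then (i=3), then res=5965, then (i=4), then res=7421, then (i=5), then res=8863, then acc=-324, then returns 2871612 | price_opt: tmp=-12, then acc=108, then (not ((abs(b) - (b * a)) == max(acc, a))) is true, then b=-108, then res=1, then (i=0), then res=1443, then (i=1), then res=2899, then (i=2), then res=4369, then (i=3), then res=5853, then (i=4), then res=7351, then (i=5), then res=8863, then acc=-324, then returns 2871612 — matching result 2871612.
Across all 40 domain points the two functions coincide.
verdict: equivalent


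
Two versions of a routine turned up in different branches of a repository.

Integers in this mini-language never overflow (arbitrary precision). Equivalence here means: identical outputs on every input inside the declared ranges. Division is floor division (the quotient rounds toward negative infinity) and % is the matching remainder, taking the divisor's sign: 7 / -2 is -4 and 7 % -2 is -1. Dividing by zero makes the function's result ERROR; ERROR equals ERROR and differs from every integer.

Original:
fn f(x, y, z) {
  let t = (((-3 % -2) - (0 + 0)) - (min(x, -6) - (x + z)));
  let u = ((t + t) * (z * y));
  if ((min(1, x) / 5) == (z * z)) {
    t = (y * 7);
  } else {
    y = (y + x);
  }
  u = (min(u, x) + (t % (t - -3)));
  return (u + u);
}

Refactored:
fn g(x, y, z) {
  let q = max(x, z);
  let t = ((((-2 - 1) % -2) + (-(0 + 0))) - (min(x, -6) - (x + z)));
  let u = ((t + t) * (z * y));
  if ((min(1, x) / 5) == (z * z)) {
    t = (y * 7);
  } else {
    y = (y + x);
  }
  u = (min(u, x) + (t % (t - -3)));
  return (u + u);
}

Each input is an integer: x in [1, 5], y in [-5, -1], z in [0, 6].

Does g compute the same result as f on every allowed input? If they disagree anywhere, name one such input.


Side by side, the visible changes include: local variable names differ, and min/max/abs usage differs, and statement counts differ, and arithmetic usage differs, and constant usage differs.
Tracing x=5, y=-1, z=0: f: t = 10; u = 0; ((min(1, x) / 5) == (z * z)) -> true; t = -7; u = -3; return -6 | g: q = 5; t = 10; u = 0; ((min(1, x) / 5) == (z * z)) -> true; t = -7; u = -3; return -6 — matching result -6.
Sweeping the whole domain (175 inputs) finds no disagreement.
verdict: equivalent


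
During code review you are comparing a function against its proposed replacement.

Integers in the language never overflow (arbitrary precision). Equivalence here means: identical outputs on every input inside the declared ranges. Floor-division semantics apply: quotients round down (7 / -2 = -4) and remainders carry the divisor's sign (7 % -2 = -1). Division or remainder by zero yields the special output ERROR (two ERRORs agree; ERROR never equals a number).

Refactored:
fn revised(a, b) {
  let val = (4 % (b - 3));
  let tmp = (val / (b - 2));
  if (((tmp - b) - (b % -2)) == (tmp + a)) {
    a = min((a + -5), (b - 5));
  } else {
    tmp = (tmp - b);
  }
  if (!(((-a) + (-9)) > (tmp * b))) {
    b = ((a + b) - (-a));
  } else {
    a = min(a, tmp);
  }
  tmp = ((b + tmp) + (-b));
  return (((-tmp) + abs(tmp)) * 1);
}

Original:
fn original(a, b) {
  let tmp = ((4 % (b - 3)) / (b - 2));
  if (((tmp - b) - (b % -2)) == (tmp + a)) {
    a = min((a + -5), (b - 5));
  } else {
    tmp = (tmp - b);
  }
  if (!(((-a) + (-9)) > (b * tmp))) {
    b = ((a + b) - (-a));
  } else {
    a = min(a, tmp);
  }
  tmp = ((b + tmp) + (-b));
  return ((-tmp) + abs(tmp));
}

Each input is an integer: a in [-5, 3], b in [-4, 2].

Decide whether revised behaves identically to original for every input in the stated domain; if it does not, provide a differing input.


This is a faithful refactor — arithmetic usage differs, and local variable names differ, and constant usage differs, and statement counts differ, but the computed results match everywhere.
Tracing a=-3, b=-1: original: tmp becomes 0; next (((tmp - b) - (b % -2)) == (tmp + a)) evaluates to false; next tmp becomes 1; next (!(((-a) + (-9)) > (b * tmp))) evaluates to true; next b becomes -7; next tmp becomes 1; next final value 0 | revised: val becomes 0; next tmp becomes 0; next (((tmp - b) - (b % -2)) == (tmp + a)) evaluates to false; next tmp becomes 1; next (!(((-a) + (-9)) > (tmp * b))) evaluates to true; next b becomes -7; next tmp becomes 1; next final value 0 — matching result 0.
An exhaustive pass over the 63 declared inputs shows identical outputs.
verdict: equivalent


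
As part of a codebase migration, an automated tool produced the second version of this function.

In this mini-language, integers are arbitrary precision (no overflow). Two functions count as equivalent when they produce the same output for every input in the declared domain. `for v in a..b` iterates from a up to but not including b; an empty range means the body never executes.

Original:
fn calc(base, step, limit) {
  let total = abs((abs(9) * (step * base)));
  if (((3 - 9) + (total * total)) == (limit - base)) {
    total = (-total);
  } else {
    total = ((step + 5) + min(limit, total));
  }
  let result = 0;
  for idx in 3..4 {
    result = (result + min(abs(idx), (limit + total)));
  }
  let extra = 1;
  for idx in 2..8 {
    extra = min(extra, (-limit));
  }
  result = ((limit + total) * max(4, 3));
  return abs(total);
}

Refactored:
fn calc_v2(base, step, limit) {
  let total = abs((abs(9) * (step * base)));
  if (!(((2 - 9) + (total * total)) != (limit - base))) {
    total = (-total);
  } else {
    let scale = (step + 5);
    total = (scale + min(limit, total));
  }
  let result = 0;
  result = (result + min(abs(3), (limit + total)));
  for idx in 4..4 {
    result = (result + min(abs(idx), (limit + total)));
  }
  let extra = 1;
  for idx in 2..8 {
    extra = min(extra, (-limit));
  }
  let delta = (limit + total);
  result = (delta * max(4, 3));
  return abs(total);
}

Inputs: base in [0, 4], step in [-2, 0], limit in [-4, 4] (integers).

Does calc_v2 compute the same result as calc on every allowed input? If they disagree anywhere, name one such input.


There is a counterexample at base=2, step=0, limit=-4: 0 on one side, 1 on the other.
calc: total=0, then (((3 - 9) + (total * total)) == (limit - base)) is true, then total=0, then result=0, then (idx=3), then result=-4, then extra=1, then (idx=2), then extra=1, then (idx=3), then extra=1, then (idx=4), then extra=1, then (idx=5), then extra=1, then (idx=6), then extra=1, then (idx=7), then extra=1, then result=-16, then returns 0
calc_v2: total=0, then (!(((2 - 9) + (total * total)) != (limit - base))) is false, then scale=5, then total=1, then result=0, then result=-3, then the loop over idx runs zero times, then extra=1, then (idx=2), then extra=1, then (idx=3), then extra=1, then (idx=4), then extra=1, then (idx=5), then extra=1, then (idx=6), then extra=1, then (idx=7), then extra=1, then delta=-3, then result=-12, then returns 1
verdict: not equivalent; witness: base=2, step=0, limit=-4


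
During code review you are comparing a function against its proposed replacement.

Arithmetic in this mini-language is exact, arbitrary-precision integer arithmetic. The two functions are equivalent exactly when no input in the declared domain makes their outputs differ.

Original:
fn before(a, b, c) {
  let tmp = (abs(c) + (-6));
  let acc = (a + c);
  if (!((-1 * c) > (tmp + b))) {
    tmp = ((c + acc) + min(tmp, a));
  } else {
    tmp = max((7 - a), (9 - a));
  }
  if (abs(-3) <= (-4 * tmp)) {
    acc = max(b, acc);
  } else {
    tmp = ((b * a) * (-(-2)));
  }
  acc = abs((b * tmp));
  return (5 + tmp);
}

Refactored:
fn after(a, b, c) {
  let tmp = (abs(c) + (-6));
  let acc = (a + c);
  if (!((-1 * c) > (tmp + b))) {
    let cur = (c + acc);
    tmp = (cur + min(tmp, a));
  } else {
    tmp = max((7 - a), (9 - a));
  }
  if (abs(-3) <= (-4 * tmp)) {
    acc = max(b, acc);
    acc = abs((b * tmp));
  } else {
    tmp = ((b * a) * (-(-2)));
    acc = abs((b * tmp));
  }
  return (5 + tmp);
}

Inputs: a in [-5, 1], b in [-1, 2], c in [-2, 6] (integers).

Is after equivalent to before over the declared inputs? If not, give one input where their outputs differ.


Side by side, the visible changes include: statement counts differ, local variable names differ, arithmetic usage differs, min/max/abs usage differs.
As a probe, take a=0, b=-1, c=4: before runs tmp = -2; acc = 4; (!((-1 * c) > (tmp + b))) -> true; tmp = 6; (abs(-3) <= (-4 * tmp)) -> false; tmp = 0; acc = 0; return 5; after runs tmp = -2; acc = 4; (!((-1 * c) > (tmp + b))) -> true; cur = 8; tmp = 6; (abs(-3) <= (-4 * tmp)) -> false; tmp = 0; acc = 0; return 5; both end at 5.
Every one of the 252 inputs gives matching results.
verdict: equivalent


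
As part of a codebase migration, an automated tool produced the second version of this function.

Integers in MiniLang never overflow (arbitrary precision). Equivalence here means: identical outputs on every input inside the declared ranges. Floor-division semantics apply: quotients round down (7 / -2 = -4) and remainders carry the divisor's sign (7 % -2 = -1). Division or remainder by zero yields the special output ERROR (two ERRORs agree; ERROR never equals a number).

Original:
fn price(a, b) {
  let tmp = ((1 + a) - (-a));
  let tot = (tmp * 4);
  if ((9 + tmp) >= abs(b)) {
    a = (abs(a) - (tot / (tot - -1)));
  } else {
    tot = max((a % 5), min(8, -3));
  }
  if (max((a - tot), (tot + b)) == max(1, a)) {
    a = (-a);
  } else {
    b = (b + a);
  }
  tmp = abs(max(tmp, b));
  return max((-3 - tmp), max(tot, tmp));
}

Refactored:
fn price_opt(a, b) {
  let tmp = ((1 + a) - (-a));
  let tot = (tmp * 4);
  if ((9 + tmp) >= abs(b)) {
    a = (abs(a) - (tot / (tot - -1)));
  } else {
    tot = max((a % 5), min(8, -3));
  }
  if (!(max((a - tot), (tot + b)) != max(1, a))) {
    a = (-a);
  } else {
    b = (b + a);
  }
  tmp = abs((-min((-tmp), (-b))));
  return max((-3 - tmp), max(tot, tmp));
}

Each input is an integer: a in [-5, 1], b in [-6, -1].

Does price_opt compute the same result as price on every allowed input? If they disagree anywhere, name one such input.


Side by side, the visible changes include: min/max/abs usage differs; and comparison usage differs; and boolean connective usage differs.
Spot check at a=-2, b=-3 — price: tmp := -3 | tot := -12 | ((9 + tmp) >= abs(b)): true | a := 1 | (max((a - tot), (tot + b)) == max(1, a)): false | b := -2 | tmp := 2 | result 2. price_opt: tmp := -3 | tot := -12 | ((9 + tmp) >= abs(b)): true | a := 1 | (!(max((a - tot), (tot + b)) != max(1, a))): false | b := -2 | tmp := 2 | result 2. Both give 2.
Across all 42 domain points the two functions coincide.
verdict: equivalent


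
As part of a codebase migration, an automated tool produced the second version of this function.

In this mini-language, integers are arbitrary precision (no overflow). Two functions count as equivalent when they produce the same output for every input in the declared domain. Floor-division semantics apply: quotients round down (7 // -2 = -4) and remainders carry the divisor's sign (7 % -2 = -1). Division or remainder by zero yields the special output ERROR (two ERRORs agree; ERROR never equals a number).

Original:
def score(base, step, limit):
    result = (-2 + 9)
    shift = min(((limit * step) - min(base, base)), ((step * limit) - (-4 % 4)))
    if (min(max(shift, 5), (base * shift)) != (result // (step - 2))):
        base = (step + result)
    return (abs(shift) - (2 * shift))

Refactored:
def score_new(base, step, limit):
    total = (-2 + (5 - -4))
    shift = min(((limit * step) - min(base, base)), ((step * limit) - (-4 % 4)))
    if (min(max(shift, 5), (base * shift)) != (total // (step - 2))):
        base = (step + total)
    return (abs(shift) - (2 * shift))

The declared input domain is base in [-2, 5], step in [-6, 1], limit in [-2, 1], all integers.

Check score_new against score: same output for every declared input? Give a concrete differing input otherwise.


The two are interchangeable: local variable names differ; also arithmetic usage differs; also constant usage differs, and every declared input agrees.
Tracing base=5, step=-5, limit=-1: score: result := 7 | shift := 0 | (min(max(shift, 5), (base * shift)) != (result // (step - 2))): true | base := 2 | result 0 | score_new: total := 7 | shift := 0 | (min(max(shift, 5), (base * shift)) != (total // (step - 2))): true | base := 2 | result 0 — matching result 0.
Checked all 256 inputs in the declared domain: the outputs agree on every one.
verdict: equivalent


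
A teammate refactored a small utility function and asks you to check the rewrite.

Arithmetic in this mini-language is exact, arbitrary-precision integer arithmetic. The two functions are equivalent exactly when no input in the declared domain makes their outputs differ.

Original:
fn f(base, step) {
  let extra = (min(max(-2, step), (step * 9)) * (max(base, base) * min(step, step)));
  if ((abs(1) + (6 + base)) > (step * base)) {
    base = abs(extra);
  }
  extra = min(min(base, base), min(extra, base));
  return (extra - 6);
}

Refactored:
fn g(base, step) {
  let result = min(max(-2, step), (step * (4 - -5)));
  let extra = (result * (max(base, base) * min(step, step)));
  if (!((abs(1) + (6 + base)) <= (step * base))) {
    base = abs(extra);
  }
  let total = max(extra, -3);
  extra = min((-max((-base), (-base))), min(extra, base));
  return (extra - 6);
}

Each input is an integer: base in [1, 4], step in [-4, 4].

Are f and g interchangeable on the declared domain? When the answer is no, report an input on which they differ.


Changes here: min/max/abs usage differs; local variable names differ; arithmetic usage differs; statement counts differ; boolean connective usage differs; comparison usage differs; constant usage differs; the full 36-point sweep finds no disagreement.
verdict: equivalent


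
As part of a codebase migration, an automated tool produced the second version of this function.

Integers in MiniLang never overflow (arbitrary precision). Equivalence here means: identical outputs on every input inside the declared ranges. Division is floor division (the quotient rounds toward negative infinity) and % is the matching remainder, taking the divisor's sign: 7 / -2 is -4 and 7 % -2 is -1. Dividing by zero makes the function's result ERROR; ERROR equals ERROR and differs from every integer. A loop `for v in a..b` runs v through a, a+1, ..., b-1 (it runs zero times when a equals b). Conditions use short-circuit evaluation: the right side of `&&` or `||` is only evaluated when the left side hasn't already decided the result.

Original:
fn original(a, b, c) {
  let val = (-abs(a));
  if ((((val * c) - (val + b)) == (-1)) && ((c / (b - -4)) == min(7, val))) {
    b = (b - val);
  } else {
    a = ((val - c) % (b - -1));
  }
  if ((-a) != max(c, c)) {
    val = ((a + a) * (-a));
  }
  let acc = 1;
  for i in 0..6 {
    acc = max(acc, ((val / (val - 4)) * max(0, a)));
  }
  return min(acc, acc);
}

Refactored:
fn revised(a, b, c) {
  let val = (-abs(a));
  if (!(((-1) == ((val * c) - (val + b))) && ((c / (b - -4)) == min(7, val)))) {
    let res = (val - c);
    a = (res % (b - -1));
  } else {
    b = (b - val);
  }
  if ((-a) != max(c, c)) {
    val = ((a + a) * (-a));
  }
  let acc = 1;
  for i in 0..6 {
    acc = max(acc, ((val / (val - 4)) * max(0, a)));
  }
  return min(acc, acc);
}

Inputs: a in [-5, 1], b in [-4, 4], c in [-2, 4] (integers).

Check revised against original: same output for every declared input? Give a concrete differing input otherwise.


Behavior is preserved: although local variable names differ; also statement counts differ; also boolean connective usage differs, the outputs never diverge.
One worked example (a=-4, b=4, c=2) — original: val = -4; ((((val * c) - (val + b)) == (-1)) && ((c / (b - -4)) == min(7, val))) -> false; a = 4; ((-a) != max(c, c)) -> true; val = -32; acc = 1; [i=0]; acc = 1; [i=1]; acc = 1; [i=2]; acc = 1; [i=3]; acc = 1; [i=4]; acc = 1; [i=5]; acc = 1; return 1; revised: val = -4; (!(((-1) == ((val * c) - (val + b))) && ((c / (b - -4)) == min(7, val)))) -> true; res = -6; a = 4; ((-a) != max(c, c)) -> true; val = -32; acc = 1; [i=0]; acc = 1; [i=1]; acc = 1; [i=2]; acc = 1; [i=3]; acc = 1; [i=4]; acc = 1; [i=5]; acc = 1; return 1; agreement on 1.
Across all 441 domain points the two functions coincide.
verdict: equivalent


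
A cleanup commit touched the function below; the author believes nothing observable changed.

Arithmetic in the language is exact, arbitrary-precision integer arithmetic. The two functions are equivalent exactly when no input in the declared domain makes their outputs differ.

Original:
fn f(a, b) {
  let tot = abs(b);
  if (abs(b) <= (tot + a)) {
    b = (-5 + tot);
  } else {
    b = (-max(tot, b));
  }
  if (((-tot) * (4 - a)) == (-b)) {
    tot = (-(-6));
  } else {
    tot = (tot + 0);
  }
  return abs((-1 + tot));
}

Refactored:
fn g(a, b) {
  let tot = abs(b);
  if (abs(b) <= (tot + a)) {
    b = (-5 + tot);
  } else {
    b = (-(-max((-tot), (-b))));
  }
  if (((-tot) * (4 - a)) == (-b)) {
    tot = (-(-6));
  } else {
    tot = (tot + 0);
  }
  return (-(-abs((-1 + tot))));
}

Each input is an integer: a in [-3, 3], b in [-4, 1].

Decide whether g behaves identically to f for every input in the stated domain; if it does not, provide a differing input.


Equivalent. One difference looks behavioral, but it never changes the outcome for any declared input.
Every one of the 42 inputs gives matching results.
Tracing a=-3, b=0: f: tot = 0; (abs(b) <= (tot + a)) -> false; b = 0; (((-tot) * (4 - a)) == (-b)) -> true; tot = 6; return 5 | g: tot = 0; (abs(b) <= (tot + a)) -> false; b = 0; (((-tot) * (4 - a)) == (-b)) -> true; tot = 6; return 5 — matching result 5.
verdict: equivalent


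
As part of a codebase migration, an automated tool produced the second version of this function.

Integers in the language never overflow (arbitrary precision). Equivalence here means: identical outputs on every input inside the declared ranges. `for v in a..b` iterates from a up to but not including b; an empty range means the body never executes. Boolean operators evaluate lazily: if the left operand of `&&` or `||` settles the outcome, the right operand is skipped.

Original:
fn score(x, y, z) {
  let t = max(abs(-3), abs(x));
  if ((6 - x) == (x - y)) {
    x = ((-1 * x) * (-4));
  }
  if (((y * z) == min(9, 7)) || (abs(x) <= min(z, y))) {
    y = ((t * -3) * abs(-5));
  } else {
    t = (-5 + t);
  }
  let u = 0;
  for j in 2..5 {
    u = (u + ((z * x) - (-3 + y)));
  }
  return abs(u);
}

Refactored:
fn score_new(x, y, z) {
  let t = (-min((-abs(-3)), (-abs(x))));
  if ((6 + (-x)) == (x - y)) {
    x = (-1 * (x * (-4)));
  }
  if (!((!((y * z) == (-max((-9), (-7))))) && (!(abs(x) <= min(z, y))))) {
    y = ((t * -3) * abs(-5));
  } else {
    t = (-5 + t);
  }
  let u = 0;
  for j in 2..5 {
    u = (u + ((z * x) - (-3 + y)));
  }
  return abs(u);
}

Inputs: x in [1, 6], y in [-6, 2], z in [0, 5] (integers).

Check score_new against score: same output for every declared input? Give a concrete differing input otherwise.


Although arithmetic usage differs, and boolean connective usage differs, 324/324 inputs agree.
verdict: equivalent


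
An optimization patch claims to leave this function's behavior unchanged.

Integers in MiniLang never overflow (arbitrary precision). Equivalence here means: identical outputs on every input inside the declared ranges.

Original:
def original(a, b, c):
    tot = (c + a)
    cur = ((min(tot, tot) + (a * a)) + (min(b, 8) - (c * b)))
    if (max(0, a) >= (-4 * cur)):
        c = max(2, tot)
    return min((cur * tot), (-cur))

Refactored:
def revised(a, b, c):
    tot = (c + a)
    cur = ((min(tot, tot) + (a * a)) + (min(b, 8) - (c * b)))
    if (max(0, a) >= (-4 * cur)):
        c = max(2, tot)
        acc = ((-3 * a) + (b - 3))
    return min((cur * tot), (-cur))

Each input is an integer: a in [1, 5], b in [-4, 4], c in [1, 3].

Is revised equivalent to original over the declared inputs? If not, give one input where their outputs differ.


Reading the diff, among the changes: statement counts differ, constant usage differs, local variable names differ, arithmetic usage differs.
One worked example (a=5, b=2, c=2) — original: tot := 7 | cur := 30 | (max(0, a) >= (-4 * cur)): true | c := 7 | result -30; revised: tot := 7 | cur := 30 | (max(0, a) >= (-4 * cur)): true | c := 7 | acc := -16 | result -30; agreement on -30.
Every one of the 135 inputs gives matching results.
verdict: equivalent


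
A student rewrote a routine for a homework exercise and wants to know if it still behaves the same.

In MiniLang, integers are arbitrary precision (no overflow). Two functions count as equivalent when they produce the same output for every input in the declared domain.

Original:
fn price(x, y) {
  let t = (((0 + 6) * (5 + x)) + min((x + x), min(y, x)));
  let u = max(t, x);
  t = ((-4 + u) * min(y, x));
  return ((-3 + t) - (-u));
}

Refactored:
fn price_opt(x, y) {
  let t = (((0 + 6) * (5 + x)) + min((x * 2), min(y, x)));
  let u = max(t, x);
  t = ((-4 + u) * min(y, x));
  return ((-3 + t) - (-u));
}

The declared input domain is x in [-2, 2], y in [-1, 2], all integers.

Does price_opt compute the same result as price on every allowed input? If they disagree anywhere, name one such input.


Side by side, the visible changes include: arithmetic usage differs; constant usage differs.
One worked example (x=2, y=0) — price: t := 42 | u := 42 | t := 0 | result 39; price_opt: t := 42 | u := 42 | t := 0 | result 39; agreement on 39.
Every one of the 20 inputs gives matching results.
verdict: equivalent


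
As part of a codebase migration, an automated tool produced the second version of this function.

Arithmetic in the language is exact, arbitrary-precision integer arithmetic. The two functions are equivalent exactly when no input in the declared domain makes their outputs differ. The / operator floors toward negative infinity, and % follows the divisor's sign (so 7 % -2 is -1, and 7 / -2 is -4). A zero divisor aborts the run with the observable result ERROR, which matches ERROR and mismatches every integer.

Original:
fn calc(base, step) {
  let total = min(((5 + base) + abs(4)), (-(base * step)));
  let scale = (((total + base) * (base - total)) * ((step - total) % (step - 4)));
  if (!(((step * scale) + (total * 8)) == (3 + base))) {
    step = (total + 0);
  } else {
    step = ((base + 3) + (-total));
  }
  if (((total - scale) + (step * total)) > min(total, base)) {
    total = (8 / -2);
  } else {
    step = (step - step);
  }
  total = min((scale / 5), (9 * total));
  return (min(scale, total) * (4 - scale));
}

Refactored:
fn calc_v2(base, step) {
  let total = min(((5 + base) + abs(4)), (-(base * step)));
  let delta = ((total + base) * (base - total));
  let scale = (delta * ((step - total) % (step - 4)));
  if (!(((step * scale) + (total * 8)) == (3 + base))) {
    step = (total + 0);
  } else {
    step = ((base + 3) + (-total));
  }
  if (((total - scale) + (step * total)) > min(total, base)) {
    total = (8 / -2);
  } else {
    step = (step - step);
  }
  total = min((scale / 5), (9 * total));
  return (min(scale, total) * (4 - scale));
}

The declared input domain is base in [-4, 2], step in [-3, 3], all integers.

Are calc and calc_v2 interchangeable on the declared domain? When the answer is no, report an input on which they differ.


Reading the diff, among the changes: statement counts differ, and local variable names differ.
One worked example (base=1, step=-1) — calc: total = 1; scale = 0; (!(((step * scale) + (total * 8)) == (3 + base))) -> true; step = 1; (((total - scale) + (step * total)) > min(total, base)) -> true; total = -4; total = -36; return -144; calc_v2: total = 1; delta = 0; scale = 0; (!(((step * scale) + (total * 8)) == (3 + base))) -> true; step = 1; (((total - scale) + (step * total)) > min(total, base)) -> true; total = -4; total = -36; return -144; agreement on -144.
Sweeping the whole domain (49 inputs) finds no disagreement.
verdict: equivalent


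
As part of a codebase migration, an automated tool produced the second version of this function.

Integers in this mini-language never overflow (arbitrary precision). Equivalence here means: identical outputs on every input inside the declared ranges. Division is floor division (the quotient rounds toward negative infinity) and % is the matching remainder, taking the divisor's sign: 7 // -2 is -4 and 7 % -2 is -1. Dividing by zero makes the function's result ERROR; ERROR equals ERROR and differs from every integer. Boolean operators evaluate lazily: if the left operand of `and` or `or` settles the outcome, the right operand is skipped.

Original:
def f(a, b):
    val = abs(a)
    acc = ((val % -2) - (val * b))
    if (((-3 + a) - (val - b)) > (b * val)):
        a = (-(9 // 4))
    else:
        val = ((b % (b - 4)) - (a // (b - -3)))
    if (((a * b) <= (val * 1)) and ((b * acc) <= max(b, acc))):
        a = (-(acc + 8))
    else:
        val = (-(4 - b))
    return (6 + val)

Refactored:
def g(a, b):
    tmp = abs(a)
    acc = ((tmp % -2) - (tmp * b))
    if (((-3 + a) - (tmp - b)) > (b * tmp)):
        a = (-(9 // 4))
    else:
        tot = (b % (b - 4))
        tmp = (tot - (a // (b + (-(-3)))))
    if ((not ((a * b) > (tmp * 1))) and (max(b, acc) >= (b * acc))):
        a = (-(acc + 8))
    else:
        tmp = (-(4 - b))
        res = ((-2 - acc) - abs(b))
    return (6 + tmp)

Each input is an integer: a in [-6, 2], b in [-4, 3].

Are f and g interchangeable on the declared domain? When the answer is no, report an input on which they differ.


Comparing the listings, the differences include: min/max/abs usage differs; also constant usage differs; also arithmetic usage differs; also local variable names differ; also statement counts differ; also comparison usage differs; also boolean connective usage differs.
As a probe, take a=-2, b=-1: f runs val becomes 2; next acc becomes 2; next (((-3 + a) - (val - b)) > (b * val)) evaluates to false; next val becomes 0; next (((a * b) <= (val * 1)) and ((b * acc) <= max(b, acc))) evaluates to false; next val becomes -5; next final value 1; g runs tmp becomes 2; next acc becomes 2; next (((-3 + a) - (tmp - b)) > (b * tmp)) evaluates to false; next tot becomes -1; next tmp becomes 0; next ((not ((a * b) > (tmp * 1))) and (max(b, acc) >= (b * acc))) evaluates to false; next tmp becomes -5; next res becomes -5; next final value 1; both end at 1.
Across all 72 domain points the two functions coincide.
verdict: equivalent
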